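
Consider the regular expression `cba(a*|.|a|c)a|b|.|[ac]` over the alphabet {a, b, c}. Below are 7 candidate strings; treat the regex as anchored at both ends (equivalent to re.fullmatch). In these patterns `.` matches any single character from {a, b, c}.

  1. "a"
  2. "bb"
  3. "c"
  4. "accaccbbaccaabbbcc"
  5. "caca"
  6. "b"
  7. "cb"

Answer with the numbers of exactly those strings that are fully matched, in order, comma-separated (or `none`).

1 → match
2 → no match
3 → match
4 → no match
5 → no match
6 → match
7 → no match

1, 3, 6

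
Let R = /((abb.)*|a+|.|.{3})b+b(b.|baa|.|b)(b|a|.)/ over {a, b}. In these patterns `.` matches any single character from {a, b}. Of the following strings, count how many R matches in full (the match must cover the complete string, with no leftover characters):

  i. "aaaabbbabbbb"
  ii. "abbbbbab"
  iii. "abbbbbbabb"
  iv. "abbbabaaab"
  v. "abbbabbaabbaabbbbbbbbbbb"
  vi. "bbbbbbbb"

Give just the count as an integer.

3

i. "aaaabbbabbbb" → no match
ii. "abbbbbab" → match
iii. "abbbbbbabb" → no match
iv. "abbbabaaab" → no match
v → match
vi. "bbbbbbbb" → match
Total matched: 3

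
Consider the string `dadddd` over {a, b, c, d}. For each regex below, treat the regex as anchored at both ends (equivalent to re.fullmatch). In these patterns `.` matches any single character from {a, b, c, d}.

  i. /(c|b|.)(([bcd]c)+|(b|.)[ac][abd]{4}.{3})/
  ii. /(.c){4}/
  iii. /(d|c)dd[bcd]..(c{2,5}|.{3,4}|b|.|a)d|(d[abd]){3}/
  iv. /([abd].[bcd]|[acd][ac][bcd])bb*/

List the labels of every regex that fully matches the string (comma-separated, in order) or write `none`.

iii

i → no match
ii → no match — must end with `c`
iii → match
iv → no match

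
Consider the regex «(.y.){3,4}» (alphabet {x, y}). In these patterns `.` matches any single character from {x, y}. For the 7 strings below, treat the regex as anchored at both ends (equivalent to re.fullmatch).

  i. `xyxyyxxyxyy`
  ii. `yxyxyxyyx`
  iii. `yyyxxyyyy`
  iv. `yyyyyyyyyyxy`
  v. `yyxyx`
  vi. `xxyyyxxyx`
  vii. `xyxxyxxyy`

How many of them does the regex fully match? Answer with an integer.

i → no match
ii → no match
iii → no match
iv → no match
v → no match
vi → no match
vii → match
Total matched: 1

1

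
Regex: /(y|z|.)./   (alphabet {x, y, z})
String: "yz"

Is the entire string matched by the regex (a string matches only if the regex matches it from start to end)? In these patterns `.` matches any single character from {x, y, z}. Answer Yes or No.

Yes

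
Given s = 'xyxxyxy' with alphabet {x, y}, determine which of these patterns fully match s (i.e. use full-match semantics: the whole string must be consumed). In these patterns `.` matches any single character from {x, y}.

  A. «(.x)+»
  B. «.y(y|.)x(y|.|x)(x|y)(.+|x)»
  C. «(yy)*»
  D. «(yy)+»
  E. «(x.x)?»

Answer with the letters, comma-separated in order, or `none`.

B

A → no match — must end with 'x'
B → match
C → no match
D → no match — must start with 'yy'
E → no match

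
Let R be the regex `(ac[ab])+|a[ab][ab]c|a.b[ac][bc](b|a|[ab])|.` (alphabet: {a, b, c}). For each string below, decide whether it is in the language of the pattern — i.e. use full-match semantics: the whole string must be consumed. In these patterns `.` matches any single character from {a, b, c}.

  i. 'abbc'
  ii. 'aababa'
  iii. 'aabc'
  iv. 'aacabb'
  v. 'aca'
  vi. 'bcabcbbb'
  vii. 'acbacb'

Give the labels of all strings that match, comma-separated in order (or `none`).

i, ii, iii, v, vii

i → match
ii → match
iii → match
iv → no match
v → match
vi → no match
vii → match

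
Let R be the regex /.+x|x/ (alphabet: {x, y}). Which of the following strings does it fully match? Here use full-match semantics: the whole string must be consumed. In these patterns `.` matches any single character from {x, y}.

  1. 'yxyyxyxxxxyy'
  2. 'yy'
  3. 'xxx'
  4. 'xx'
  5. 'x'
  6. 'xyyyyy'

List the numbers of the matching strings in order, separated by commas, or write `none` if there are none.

3, 4, 5

1 → no match — must end with 'x'
2 → no match — must end with 'x'
3 → match
4 → match
5 → match
6 → no match — must end with 'x'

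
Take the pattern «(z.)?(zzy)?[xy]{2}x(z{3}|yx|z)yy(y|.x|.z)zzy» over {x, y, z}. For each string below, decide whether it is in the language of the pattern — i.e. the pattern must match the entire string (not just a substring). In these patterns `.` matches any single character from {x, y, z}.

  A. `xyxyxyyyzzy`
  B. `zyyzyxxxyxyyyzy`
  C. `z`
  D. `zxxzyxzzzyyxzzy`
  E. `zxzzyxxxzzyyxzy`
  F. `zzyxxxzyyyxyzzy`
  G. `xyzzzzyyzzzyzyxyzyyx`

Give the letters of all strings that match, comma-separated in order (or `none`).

A

A. `xyxyxyyyzzy` → match
B → no match — must end with `zzy`
C. `z` → no match — must end with `zzy`
D → no match
E → no match — must end with `zzy`
F → no match
G → no match — must end with `zzy`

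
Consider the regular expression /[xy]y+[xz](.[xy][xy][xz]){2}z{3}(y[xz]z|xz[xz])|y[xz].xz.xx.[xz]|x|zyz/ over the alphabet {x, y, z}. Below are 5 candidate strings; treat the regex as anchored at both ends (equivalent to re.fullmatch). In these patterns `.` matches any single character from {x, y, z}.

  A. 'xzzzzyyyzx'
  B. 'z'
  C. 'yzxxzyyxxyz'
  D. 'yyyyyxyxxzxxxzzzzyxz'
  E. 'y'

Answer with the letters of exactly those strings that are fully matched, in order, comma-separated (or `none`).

A. 'xzzzzyyyzx' → no match
B. 'z' → no match
C. 'yzxxzyyxxyz' → no match
D → match
E. 'y' → no match

D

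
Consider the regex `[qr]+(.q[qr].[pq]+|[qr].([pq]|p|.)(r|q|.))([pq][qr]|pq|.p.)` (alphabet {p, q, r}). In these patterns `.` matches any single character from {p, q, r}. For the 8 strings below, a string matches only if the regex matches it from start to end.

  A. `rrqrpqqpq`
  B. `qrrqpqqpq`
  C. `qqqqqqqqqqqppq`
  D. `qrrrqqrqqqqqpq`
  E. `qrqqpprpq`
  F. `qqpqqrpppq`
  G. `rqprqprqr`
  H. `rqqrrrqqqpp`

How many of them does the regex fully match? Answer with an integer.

A → match
B → match
C → match
D → match
E → match
F → match
G → no match
H → match
Total matched: 7

7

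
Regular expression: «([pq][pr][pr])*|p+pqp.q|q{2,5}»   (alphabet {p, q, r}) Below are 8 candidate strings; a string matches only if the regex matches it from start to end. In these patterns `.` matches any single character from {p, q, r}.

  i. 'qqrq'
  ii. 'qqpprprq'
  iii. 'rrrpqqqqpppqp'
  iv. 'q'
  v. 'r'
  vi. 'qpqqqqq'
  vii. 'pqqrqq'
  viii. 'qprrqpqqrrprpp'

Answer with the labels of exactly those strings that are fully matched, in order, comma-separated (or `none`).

i → no match
ii → no match
iii → no match
iv → no match
v → no match
vi → no match
vii → no match
viii → no match

none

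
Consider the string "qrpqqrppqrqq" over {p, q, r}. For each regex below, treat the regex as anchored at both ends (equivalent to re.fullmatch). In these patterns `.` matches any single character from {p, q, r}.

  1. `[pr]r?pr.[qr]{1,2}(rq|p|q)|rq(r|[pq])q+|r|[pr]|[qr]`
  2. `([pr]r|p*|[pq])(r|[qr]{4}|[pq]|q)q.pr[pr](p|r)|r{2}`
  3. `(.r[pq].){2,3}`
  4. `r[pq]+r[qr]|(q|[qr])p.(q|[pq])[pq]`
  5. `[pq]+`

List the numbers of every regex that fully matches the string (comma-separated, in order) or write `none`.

3

1 → no match
2 → no match
3 → match
4 → no match
5 → no match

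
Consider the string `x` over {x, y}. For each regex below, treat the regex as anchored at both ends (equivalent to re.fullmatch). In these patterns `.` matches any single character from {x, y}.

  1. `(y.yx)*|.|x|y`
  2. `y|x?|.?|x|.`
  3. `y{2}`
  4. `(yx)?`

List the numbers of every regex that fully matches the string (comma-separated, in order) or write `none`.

1 → match
2 → match
3 → no match — must start with `y`
4 → no match

1, 2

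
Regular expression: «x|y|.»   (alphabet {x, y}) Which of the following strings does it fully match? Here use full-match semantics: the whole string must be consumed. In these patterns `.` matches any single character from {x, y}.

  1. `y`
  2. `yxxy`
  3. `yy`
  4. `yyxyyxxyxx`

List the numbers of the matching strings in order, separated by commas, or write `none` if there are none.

1. `y` → match
2. `yxxy` → no match
3. `yy` → no match
4. `yyxyyxxyxx` → no match

1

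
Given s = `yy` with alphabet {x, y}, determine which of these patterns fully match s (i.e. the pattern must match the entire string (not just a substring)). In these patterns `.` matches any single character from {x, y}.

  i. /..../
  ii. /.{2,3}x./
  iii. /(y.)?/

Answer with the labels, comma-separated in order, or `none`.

i → no match
ii → no match
iii → match

iii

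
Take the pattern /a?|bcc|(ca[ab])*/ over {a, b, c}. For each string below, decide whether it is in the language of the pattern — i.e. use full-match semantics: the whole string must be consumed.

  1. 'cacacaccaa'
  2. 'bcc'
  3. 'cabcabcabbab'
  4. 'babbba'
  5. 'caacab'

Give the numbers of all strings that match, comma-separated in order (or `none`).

1 → no match
2 → match
3 → no match
4 → no match
5 → match

2, 5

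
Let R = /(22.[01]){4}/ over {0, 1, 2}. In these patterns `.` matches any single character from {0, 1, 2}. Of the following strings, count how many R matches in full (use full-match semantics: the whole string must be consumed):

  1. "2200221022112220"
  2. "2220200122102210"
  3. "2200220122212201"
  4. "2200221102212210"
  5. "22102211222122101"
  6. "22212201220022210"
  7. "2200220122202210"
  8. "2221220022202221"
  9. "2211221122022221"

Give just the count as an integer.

1 → match
2 → no match
3 → match
4 → no match
5 → no match
6 → no match
7 → match
8 → match
9 → no match
Total matched: 4

4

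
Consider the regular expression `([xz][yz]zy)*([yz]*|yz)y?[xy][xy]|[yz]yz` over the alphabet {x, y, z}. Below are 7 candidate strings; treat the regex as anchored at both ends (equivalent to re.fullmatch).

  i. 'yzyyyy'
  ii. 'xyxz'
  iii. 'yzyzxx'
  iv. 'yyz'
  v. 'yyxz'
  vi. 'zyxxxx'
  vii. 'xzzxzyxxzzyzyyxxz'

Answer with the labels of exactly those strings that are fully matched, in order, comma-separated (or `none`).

i, iii, iv

i → match
ii → no match
iii → match
iv → match
v → no match
vi → no match
vii → no match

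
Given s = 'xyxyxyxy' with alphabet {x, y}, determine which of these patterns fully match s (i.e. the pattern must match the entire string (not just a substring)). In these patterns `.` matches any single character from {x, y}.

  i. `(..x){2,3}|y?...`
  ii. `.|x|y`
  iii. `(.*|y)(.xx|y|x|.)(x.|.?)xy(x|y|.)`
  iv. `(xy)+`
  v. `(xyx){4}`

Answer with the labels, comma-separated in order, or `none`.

iv

i → no match
ii → no match
iii → no match
iv → match
v → no match — must end with 'xyx'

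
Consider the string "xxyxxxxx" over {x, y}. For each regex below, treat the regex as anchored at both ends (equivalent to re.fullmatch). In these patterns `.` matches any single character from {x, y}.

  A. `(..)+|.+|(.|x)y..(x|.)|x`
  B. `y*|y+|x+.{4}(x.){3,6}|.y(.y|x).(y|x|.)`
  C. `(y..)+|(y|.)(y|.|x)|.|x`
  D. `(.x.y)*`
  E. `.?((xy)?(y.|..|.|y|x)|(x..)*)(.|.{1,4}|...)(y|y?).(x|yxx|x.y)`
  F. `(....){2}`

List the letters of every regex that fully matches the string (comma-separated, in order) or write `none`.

A, E, F

A → match
B → no match
C → no match
D → no match
E → match
F → match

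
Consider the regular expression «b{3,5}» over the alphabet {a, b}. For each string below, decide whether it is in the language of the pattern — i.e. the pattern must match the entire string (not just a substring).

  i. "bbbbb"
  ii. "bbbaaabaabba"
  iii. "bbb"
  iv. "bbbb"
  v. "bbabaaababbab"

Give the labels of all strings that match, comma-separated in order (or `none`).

i. "bbbbb" → match
ii. "bbbaaabaabba" → no match — must end with "b"
iii. "bbb" → match
iv. "bbbb" → match
v → no match

i, iii, iv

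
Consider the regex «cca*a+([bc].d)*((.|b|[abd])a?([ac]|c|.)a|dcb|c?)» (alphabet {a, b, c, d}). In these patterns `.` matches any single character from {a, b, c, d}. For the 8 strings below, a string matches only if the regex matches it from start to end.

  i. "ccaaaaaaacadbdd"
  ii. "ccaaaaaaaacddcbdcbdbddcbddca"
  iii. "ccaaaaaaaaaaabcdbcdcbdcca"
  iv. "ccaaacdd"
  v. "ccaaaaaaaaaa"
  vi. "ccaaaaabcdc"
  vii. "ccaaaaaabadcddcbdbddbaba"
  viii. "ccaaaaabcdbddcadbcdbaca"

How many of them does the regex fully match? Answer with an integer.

8

i → match
ii → match
iii → match
iv → match
v → match
vi → match
vii → match
viii → match
Total matched: 8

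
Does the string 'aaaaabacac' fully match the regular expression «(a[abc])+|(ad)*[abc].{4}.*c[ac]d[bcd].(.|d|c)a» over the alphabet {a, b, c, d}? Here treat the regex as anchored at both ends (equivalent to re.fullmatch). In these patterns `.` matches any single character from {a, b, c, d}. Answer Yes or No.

Yes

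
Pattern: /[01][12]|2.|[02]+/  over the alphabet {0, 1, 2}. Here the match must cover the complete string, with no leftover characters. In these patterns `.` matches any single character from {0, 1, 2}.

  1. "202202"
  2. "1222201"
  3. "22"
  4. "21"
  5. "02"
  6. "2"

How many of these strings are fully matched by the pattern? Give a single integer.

1 → match
2 → no match
3 → match
4 → match
5 → match
6 → match
Total matched: 5

5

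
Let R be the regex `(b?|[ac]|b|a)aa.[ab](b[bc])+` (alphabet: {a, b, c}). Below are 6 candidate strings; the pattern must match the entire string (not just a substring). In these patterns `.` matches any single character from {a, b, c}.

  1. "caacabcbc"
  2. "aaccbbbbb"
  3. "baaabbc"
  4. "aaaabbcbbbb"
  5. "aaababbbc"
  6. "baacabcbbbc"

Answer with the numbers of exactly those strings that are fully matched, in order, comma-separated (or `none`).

1 → match
2 → no match
3 → match
4 → match
5 → match
6 → match

1, 3, 4, 5, 6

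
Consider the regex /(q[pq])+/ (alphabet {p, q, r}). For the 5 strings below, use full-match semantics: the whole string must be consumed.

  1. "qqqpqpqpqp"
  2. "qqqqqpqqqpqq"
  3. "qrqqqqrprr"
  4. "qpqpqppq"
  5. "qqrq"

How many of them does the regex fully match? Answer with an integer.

2

1 → match
2 → match
3 → no match
4 → no match
5 → no match
Total matched: 2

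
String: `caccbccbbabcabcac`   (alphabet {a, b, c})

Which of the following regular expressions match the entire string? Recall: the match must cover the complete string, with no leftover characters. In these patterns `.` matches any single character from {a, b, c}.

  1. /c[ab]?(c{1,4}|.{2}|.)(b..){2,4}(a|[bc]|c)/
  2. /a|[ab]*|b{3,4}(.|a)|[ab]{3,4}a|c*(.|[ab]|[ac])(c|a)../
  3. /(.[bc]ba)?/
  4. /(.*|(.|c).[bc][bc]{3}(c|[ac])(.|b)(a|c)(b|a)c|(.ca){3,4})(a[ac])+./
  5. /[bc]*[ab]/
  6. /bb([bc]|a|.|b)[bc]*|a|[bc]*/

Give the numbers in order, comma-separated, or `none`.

1

1 → match
2 → no match
3 → no match
4 → no match
5 → no match
6 → no match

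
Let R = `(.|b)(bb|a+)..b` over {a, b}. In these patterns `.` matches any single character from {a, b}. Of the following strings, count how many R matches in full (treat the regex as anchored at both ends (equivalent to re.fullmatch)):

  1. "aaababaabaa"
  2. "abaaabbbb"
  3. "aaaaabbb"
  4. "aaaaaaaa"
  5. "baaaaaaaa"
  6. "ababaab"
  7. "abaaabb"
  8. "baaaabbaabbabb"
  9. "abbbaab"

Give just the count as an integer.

1

1. "aaababaabaa" → no match — must end with "b"
2. "abaaabbbb" → no match
3. "aaaaabbb" → match
4. "aaaaaaaa" → no match — must end with "b"
5. "baaaaaaaa" → no match — must end with "b"
6. "ababaab" → no match
7. "abaaabb" → no match
8 → no match
9. "abbbaab" → no match
Total matched: 1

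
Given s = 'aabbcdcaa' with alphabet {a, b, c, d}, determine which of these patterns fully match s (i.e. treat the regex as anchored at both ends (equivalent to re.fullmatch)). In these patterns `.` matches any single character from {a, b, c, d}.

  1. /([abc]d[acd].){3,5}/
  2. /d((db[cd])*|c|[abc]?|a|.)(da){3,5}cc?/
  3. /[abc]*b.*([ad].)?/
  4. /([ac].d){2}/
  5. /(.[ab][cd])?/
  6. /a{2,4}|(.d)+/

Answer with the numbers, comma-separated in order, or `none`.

3

1 → no match
2 → no match — must start with 'd'
3 → match
4 → no match — must end with 'd'
5 → no match
6 → no match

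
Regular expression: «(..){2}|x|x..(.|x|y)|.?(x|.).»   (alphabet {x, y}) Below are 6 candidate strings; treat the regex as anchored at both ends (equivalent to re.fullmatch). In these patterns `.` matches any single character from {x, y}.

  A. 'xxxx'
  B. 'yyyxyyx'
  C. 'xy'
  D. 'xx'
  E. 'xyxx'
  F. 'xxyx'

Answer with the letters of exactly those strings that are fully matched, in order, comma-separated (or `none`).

A → match
B → no match
C → match
D → match
E → match
F → match

A, C, D, E, F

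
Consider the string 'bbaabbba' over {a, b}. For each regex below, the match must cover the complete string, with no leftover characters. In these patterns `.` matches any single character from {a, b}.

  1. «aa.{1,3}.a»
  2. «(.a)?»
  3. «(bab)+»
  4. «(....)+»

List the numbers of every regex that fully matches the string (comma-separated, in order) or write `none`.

1 → no match — must start with 'aa'
2 → no match
3 → no match — must start with 'bab'
4 → match

4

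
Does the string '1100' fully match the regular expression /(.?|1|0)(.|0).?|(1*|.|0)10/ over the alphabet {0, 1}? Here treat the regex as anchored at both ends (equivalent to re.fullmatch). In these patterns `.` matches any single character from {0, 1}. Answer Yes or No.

No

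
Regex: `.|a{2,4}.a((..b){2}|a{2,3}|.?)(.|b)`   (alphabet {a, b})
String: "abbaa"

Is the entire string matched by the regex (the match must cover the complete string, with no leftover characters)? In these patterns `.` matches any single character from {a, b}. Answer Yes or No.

No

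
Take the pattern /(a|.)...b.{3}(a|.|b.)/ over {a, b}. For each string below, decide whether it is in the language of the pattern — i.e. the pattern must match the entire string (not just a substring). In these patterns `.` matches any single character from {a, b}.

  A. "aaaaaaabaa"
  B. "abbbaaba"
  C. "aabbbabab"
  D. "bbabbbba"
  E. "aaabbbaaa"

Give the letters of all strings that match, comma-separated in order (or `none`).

C, E

A. "aaaaaaabaa" → no match
B. "abbbaaba" → no match
C. "aabbbabab" → match
D. "bbabbbba" → no match
E. "aaabbbaaa" → match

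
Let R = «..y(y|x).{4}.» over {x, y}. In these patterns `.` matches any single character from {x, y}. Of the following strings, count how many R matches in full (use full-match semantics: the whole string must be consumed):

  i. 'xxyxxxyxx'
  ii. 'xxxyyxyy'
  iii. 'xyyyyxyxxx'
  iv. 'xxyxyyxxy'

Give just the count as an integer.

2

i → match
ii → no match
iii → no match
iv → match
Total matched: 2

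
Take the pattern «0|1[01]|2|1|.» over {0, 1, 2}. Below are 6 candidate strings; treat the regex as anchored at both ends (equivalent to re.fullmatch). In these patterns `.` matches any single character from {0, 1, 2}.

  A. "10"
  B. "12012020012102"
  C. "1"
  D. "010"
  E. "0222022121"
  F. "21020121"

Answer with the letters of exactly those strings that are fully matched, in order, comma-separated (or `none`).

A, C

A → match
B → no match
C → match
D → no match
E → no match
F → no match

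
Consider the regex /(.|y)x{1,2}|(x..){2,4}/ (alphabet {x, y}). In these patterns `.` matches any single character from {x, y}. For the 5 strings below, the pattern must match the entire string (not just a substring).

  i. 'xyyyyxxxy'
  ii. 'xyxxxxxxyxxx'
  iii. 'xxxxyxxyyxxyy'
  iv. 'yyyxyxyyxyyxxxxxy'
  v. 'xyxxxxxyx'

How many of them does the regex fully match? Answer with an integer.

i → no match
ii → match
iii → no match
iv → no match
v → match
Total matched: 2

2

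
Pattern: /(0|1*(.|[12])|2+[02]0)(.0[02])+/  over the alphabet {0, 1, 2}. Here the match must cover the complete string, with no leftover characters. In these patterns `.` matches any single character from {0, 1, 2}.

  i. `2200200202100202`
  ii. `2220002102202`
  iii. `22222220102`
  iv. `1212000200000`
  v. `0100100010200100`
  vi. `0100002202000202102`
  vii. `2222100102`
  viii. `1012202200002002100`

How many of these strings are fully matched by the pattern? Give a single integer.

4

i → match
ii → match
iii → match
iv → no match
v → no match
vi → match
vii → no match
viii → no match
Total matched: 4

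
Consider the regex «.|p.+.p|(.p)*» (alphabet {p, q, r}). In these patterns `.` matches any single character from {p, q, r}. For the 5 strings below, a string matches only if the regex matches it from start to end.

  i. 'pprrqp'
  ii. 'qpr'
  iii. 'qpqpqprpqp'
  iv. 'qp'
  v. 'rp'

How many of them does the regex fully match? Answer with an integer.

i → match
ii → no match
iii → match
iv → match
v → match
Total matched: 4

4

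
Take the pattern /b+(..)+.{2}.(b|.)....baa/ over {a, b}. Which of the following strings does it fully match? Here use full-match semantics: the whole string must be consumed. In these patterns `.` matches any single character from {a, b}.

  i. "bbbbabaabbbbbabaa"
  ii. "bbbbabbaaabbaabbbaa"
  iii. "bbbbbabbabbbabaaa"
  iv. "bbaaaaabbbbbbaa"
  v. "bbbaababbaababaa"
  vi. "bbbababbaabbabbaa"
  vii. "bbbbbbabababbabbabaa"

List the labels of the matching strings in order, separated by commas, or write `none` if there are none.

i → match
ii → match
iii → no match — must end with "baa"
iv → match
v → match
vi → match
vii → match

i, ii, iv, v, vi, vii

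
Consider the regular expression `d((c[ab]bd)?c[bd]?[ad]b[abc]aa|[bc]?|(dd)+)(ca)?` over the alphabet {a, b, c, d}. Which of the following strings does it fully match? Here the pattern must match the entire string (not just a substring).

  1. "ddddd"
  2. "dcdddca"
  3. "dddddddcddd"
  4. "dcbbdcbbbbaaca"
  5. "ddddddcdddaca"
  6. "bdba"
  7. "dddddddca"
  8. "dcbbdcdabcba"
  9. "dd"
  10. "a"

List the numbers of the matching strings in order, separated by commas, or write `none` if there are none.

1, 7

1 → match
2 → no match
3 → no match
4 → no match
5 → no match
6 → no match — must start with "d"
7 → match
8 → no match
9 → no match
10 → no match — must start with "d"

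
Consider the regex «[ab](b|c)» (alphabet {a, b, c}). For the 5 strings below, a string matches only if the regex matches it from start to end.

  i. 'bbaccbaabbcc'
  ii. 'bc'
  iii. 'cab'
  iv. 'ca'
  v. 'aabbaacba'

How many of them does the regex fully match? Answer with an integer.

i. 'bbaccbaabbcc' → no match
ii. 'bc' → match
iii. 'cab' → no match
iv. 'ca' → no match
v. 'aabbaacba' → no match
Total matched: 1

1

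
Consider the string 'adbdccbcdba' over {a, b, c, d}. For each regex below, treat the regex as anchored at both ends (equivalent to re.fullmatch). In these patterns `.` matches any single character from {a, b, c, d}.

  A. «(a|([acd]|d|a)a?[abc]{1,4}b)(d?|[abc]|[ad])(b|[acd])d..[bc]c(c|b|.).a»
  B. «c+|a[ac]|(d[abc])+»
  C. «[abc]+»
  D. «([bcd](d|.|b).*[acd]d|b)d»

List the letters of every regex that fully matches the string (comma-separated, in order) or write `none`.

A → match
B → no match
C → no match
D → no match — must end with 'd'

A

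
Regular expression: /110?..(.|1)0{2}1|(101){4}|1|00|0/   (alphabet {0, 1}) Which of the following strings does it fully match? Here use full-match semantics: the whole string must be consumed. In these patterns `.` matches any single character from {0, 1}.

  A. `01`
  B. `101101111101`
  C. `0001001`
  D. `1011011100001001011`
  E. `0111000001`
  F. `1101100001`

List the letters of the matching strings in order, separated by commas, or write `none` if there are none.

A → no match
B → no match
C → no match
D → no match
E → no match
F → no match

none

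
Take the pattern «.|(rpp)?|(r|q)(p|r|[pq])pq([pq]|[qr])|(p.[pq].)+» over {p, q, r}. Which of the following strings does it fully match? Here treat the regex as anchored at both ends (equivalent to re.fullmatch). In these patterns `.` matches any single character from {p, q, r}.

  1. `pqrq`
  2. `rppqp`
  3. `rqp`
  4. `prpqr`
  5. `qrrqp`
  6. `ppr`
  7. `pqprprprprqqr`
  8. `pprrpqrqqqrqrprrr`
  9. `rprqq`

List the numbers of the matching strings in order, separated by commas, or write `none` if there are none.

2

1 → no match
2 → match
3 → no match
4 → no match
5 → no match
6 → no match
7 → no match
8 → no match
9 → no match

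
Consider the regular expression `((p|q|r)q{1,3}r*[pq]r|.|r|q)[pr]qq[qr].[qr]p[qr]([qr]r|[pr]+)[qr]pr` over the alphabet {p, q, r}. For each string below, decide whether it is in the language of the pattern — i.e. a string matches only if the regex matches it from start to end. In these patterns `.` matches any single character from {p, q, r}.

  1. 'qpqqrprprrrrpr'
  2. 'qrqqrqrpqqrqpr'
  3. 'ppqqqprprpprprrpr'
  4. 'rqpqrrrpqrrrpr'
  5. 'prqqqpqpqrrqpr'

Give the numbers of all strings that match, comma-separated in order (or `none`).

1 → match
2 → match
3 → match
4 → no match
5 → match

1, 2, 3, 5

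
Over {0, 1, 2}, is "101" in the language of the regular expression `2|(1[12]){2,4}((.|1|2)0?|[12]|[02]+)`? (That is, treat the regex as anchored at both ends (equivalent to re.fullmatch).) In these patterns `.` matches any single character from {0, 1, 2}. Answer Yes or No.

No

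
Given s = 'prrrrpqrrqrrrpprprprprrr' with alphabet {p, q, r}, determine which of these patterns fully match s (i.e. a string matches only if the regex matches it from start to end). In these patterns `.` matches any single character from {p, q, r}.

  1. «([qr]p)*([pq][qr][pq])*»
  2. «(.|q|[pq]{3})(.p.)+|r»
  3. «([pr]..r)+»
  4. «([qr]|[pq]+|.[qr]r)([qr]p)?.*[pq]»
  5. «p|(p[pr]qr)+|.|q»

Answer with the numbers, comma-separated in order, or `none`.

3

1 → no match
2 → no match
3 → match
4 → no match
5 → no match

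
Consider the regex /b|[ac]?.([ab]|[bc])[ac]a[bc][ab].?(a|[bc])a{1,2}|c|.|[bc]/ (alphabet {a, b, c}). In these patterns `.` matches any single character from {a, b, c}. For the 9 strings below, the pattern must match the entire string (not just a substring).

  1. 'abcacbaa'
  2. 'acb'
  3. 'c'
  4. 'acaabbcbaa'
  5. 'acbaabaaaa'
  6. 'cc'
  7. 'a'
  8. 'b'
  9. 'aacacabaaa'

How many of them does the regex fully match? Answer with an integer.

1 → match
2 → no match
3 → match
4 → match
5 → match
6 → no match
7 → match
8 → match
9 → match
Total matched: 7

7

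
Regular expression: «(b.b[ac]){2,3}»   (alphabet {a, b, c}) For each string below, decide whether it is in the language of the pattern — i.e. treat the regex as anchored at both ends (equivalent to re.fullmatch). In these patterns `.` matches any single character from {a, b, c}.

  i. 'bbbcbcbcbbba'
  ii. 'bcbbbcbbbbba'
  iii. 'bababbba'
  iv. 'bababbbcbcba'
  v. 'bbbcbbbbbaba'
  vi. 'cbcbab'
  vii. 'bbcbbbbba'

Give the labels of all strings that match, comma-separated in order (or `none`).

i, iii, iv

i → match
ii → no match
iii → match
iv → match
v → no match
vi → no match — must start with 'b'
vii → no match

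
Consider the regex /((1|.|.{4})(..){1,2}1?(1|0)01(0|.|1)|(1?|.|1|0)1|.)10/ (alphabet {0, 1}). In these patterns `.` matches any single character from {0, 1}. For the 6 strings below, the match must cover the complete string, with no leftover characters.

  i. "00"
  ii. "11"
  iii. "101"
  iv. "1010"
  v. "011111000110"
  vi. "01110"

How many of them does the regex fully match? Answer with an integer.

i → no match — must end with "10"
ii → no match — must end with "10"
iii → no match — must end with "10"
iv → no match
v → no match
vi → no match
Total matched: 0

0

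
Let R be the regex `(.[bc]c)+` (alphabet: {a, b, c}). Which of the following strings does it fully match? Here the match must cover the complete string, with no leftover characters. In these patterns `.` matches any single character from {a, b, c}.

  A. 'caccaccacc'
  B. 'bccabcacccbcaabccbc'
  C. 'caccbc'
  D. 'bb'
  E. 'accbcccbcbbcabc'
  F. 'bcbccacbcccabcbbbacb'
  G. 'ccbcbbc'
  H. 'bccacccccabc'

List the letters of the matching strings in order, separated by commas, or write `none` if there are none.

A. 'caccaccacc' → no match
B → no match
C. 'caccbc' → no match
D. 'bb' → no match — must end with 'c'
E → match
F → no match — must end with 'c'
G. 'ccbcbbc' → no match
H. 'bccacccccabc' → match

E, H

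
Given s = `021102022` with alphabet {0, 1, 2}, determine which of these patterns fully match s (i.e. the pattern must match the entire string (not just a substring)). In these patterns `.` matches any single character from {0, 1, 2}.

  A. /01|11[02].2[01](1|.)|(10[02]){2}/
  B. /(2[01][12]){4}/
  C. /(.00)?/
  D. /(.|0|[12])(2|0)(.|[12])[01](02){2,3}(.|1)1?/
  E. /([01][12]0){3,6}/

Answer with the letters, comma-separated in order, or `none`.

A → no match
B → no match — must start with `2`
C → no match
D → match
E → no match — must end with `0`

D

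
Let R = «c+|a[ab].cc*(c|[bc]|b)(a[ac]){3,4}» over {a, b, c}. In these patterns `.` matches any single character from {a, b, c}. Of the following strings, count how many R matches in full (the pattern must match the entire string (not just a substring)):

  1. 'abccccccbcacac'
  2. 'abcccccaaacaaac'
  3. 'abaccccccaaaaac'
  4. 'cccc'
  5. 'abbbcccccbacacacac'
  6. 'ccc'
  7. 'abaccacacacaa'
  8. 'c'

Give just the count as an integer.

1 → no match
2 → match
3 → match
4 → match
5 → no match
6 → match
7 → match
8 → match
Total matched: 6

6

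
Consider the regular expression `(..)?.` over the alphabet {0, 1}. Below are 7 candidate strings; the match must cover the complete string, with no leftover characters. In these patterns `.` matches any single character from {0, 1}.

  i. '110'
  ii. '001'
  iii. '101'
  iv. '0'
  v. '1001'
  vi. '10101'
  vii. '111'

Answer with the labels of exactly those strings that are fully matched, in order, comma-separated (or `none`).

i, ii, iii, iv, vii

i → match
ii → match
iii → match
iv → match
v → no match
vi → no match
vii → match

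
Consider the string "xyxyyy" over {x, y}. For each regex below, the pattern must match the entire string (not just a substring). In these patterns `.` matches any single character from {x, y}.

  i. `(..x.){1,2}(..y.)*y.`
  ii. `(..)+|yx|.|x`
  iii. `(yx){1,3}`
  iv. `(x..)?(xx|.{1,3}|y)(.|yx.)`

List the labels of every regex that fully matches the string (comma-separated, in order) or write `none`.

i, ii, iv

i → match
ii → match
iii → no match — must start with "yx"
iv → match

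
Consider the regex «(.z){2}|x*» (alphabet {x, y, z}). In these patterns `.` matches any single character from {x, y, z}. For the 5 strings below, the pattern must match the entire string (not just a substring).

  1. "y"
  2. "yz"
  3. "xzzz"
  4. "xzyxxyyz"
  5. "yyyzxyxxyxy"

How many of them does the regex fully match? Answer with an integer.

1. "y" → no match
2. "yz" → no match
3. "xzzz" → match
4. "xzyxxyyz" → no match
5. "yyyzxyxxyxy" → no match
Total matched: 1

1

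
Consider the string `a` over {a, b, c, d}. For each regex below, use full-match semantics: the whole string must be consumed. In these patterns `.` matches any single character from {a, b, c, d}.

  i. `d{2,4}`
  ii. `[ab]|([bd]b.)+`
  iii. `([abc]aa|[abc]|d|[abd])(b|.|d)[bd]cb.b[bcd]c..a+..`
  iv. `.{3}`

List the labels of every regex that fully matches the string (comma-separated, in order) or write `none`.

ii

i → no match — must start with `d`
ii → match
iii → no match
iv → no match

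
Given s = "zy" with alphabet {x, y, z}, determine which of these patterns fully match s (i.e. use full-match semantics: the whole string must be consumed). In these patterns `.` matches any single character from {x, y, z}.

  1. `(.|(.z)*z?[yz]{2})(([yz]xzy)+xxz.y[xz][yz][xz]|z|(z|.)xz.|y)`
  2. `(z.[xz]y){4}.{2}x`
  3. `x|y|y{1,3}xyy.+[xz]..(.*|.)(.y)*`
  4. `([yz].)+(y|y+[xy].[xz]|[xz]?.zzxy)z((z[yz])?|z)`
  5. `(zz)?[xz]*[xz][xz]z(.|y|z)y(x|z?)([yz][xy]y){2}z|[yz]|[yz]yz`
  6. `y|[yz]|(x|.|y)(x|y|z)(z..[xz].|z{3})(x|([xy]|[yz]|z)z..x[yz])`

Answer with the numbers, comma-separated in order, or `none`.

1 → match
2 → no match — must end with "x"
3 → no match
4 → no match
5 → no match
6 → no match

1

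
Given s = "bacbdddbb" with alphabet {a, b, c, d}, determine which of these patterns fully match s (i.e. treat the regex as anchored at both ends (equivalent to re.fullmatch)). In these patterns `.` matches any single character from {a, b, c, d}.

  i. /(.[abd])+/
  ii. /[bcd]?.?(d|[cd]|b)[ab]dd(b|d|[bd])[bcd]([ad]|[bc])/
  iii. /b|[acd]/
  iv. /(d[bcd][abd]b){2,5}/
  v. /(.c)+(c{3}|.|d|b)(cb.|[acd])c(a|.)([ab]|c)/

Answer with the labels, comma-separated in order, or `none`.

ii

i → no match
ii → match
iii → no match
iv → no match — must start with "d"
v → no match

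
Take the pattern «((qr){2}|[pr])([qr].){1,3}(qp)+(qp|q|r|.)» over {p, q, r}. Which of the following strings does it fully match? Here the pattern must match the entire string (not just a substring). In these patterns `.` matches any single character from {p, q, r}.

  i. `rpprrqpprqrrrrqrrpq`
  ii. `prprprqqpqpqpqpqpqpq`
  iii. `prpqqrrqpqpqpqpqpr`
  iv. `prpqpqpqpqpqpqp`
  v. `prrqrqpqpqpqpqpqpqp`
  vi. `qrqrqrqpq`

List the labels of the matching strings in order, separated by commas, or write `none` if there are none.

ii, iii, iv, v, vi

i → no match
ii → match
iii → match
iv → match
v → match
vi. `qrqrqrqpq` → match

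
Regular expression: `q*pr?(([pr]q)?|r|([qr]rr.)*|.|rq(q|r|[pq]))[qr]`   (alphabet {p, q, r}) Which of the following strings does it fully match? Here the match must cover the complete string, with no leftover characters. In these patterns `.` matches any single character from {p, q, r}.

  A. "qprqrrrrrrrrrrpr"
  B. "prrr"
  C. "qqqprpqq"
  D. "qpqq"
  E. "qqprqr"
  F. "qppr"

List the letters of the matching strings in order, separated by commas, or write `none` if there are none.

A → match
B → match
C → match
D → match
E → match
F → match

A, B, C, D, E, F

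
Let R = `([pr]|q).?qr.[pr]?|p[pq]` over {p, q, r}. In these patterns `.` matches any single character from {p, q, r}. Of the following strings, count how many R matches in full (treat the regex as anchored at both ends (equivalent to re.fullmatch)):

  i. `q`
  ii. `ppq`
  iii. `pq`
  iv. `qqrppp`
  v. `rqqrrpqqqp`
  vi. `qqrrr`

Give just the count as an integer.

2

i → no match
ii → no match
iii → match
iv → no match
v → no match
vi → match
Total matched: 2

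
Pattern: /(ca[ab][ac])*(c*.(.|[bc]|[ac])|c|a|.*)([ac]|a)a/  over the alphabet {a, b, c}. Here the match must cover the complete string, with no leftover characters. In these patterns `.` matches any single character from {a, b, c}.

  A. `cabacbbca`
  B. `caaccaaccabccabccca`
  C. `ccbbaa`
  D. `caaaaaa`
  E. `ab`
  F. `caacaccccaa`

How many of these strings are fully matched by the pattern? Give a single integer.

5

A → match
B → match
C → match
D → match
E → no match — must end with `a`
F → match
Total matched: 5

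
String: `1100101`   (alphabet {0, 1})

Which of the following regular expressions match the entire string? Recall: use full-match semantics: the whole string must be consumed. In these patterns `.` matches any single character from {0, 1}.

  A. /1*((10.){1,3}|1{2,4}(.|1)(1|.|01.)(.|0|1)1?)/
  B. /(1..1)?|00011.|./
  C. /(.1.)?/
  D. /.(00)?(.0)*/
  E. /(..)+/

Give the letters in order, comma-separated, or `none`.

A → match
B → no match
C → no match
D → no match
E → no match

A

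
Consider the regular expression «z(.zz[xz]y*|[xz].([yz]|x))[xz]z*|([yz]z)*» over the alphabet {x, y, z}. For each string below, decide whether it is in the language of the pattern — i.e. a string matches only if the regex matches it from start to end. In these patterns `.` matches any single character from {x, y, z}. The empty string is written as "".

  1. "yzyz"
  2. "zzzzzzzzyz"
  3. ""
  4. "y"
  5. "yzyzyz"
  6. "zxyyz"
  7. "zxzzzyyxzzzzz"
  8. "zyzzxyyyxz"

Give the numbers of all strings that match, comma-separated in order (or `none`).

1, 2, 3, 5, 6, 7, 8

1 → match
2 → match
3 → match
4 → no match
5 → match
6 → match
7 → match
8 → match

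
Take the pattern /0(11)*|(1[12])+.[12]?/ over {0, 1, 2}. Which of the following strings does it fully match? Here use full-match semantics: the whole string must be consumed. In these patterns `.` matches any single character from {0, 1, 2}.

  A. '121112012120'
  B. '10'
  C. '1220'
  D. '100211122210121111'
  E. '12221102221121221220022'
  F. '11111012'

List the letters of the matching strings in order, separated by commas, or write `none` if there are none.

A → no match
B → no match
C → no match
D → no match
E → no match
F → no match

none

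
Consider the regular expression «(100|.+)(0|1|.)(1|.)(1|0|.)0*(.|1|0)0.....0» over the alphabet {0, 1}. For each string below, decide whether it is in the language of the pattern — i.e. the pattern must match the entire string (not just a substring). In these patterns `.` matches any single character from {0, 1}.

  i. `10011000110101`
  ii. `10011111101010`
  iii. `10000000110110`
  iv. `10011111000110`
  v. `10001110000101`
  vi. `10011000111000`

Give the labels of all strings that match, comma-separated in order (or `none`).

iii, vi

i → no match — must end with `0`
ii → no match
iii → match
iv → no match
v → no match — must end with `0`
vi → match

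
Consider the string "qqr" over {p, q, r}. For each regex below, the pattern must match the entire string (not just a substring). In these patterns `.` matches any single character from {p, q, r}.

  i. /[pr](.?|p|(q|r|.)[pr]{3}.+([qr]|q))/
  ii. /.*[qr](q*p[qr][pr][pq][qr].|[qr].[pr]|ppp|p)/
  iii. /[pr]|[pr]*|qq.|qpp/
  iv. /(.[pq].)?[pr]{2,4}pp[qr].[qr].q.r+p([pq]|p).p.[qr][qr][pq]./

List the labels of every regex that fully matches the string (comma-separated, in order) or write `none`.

i → no match
ii → no match
iii → match
iv → no match

iii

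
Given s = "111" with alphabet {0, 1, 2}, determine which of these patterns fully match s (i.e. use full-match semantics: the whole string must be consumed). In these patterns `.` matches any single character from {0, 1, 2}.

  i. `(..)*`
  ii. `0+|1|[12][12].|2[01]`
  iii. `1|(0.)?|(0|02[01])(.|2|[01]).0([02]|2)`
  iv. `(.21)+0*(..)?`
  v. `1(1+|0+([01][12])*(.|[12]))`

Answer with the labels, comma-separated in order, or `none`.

ii, v

i → no match
ii → match
iii → no match
iv → no match
v → match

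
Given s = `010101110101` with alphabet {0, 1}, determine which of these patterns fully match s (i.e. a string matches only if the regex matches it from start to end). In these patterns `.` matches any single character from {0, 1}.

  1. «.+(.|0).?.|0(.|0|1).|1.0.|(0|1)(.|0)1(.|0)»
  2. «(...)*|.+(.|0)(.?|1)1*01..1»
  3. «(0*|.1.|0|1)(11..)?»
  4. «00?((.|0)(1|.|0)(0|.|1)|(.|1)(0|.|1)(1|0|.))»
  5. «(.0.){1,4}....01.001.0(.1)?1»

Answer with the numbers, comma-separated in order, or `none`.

1 → match
2 → match
3 → no match
4 → no match
5 → no match

1, 2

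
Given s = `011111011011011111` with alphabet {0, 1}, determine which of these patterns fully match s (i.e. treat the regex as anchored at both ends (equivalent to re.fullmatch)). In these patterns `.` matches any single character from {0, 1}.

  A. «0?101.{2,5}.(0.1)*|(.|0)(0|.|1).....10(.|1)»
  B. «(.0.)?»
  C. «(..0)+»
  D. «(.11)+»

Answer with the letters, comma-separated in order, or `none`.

D

A → no match
B → no match
C → no match — must end with `0`
D → match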